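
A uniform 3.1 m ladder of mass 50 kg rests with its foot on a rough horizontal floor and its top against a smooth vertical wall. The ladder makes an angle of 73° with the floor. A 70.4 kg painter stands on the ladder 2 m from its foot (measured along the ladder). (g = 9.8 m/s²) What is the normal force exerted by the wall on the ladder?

Torques about the foot: N_wall · 3.1 sin 73° = 50×9.8×1.55 cos 73° + 70.4×9.8×2 cos 73° → N_wall = 210.99 N.

N_wall ≈ 211 N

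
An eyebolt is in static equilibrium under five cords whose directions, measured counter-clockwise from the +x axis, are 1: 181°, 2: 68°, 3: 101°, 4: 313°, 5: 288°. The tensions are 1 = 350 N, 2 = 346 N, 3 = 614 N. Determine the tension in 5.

Resolve: ΣF_x = 350 cos 181° + 346 cos 68° + 614 cos 101° + T_4 cos 313° + T_5 cos 288° = 0.
        ΣF_y = 350 sin 181° + 346 sin 68° + 614 sin 101° + T_4 sin 313° + T_5 sin 288° = 0.
The known terms sum to (-337.5, 917.4) N, so 0.6820 T_4 + 0.3090 T_5 = 337.5 and -0.7314 T_4 − 0.9511 T_5 = -917.4.
Solving simultaneously: T_4 = 88.67 N, T_5 = 896.4 N.

T_5 ≈ 896 N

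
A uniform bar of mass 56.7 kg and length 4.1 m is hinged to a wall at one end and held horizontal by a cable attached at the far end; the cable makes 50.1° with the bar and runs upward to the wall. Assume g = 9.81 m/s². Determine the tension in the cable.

Take torques about the hinge: T sin 50.1° · 4.1 = 56.7×9.81×2.05 = 1140.3 N·m.
So T = 1140.3 / (0.7672 × 4.1) = 362.52 N.

T ≈ 363 N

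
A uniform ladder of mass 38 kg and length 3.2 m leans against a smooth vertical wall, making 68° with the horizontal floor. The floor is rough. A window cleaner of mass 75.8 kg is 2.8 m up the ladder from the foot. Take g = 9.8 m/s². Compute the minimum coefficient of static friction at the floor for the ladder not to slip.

μ_min ≈ 0.303

ΣF_y = 0: N_floor = 38×9.8 + 75.8×9.8 = 1115.2 N.
Torques about the foot: N_wall · 3.2 sin 68° = 38×9.8×1.6 cos 68° + 75.8×9.8×2.8 cos 68° → N_wall = 337.84 N.
ΣF_x = 0: f_floor = N_wall = 337.84 N.
μ_min = f_floor / N_floor = 337.84 / 1115.2 = 0.3029.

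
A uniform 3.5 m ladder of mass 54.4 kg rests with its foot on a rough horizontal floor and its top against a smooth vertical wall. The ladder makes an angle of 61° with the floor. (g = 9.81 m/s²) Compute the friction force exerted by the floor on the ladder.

f ≈ 148 N

Torques about the foot: N_wall · 3.5 sin 61° = 54.4×9.81×1.75 cos 61° → N_wall = 147.91 N.
ΣF_x = 0: f_floor = N_wall = 147.91 N.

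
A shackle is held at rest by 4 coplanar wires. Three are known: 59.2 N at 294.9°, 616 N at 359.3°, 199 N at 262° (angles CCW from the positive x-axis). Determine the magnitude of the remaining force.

Sum the known components: ΣF_x = 613.2 N, ΣF_y = -258.3 N.
For equilibrium the remaining force must supply (−ΣF_x, −ΣF_y) = (-613.2, 258.3) N.
Magnitude = √((-613.2)² + (258.3)²) = 665.4 N; direction = atan2(258.3, -613.2) = 157.2°.

F ≈ 665 N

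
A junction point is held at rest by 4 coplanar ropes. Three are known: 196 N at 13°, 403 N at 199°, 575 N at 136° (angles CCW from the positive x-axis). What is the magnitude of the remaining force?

F ≈ 680 N

Sum the known components: ΣF_x = -603.7 N, ΣF_y = 312.3 N.
For equilibrium the remaining force must supply (−ΣF_x, −ΣF_y) = (603.7, -312.3) N.
Magnitude = √((603.7)² + (-312.3)²) = 679.7 N; direction = atan2(-312.3, 603.7) = 332.6°.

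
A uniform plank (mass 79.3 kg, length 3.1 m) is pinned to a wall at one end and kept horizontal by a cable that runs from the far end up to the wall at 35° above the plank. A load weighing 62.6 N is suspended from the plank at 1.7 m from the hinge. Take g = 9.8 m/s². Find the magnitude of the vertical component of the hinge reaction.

|H_y| ≈ 417 N

Take torques about the hinge: T sin 35° · 3.1 = 79.3×9.8×1.55 + 62.6×1.7 = 1311 N·m.
So T = 1311 / (0.5736 × 3.1) = 737.3 N.
ΣF_y = 0: H_y = (79.3×9.8 + 62.6) − T sin 35° = 839.74 − 422.9 = 416.84 N.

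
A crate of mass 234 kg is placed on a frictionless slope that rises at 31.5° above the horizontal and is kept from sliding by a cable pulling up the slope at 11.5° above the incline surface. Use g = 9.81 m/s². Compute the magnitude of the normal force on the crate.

Take axes along and perpendicular to the incline. Weight components: W sin 31.5° = 1199 N down-slope, W cos 31.5° = 1957 N into the surface.
Along incline: T cos 11.5° = W sin 31.5° → T = 1224 N.
Perpendicular: N = W cos 31.5° − T sin 11.5° = 1713 N.

N ≈ 1710 N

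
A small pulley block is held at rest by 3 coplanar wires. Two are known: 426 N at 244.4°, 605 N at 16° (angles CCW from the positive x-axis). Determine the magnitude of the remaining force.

F ≈ 453 N

Sum the known components: ΣF_x = 397.5 N, ΣF_y = -217.4 N.
For equilibrium the remaining force must supply (−ΣF_x, −ΣF_y) = (-397.5, 217.4) N.
Magnitude = √((-397.5)² + (217.4)²) = 453.1 N; direction = atan2(217.4, -397.5) = 151.3°.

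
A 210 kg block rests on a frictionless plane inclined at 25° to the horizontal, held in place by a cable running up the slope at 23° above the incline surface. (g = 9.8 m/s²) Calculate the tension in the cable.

T ≈ 945 N

Take axes along and perpendicular to the incline. Weight components: W sin 25° = 869.7 N down-slope, W cos 25° = 1865 N into the surface.
Along incline: T cos 23° = W sin 25° → T = 944.9 N.
Perpendicular: N = W cos 25° − T sin 23° = 1496 N.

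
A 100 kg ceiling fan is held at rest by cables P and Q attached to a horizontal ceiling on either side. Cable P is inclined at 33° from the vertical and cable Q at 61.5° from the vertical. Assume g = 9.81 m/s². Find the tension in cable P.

Angles from the horizontal: cable P is 90° − 33° = 57°, cable Q is 90° − 61.5° = 28.5°.
Weight W = 100 × 9.81 = 981 N acts straight down.
Horizontal: T_P cos 57° = T_Q cos 28.5°  →  T_Q = 0.6197 T_P.
Vertical: T_P sin 57° + T_Q sin 28.5° = 981.
Substituting the horizontal relation into the vertical equation gives 1.134 T_P = 981, so T_P = 864.8 N.

T_P ≈ 865 N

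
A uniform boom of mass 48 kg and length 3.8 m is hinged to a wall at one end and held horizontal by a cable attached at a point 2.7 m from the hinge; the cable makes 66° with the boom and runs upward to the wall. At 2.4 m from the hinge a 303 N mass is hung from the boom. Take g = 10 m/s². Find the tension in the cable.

T ≈ 665 N

Take torques about the hinge: T sin 66° · 2.7 = 48×10×1.9 + 303×2.4 = 1639.2 N·m.
So T = 1639.2 / (0.9135 × 2.7) = 664.57 N.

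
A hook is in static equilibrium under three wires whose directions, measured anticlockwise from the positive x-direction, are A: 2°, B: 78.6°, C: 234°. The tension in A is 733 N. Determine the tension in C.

T_C ≈ 1710 N

Resolve: ΣF_x = 733 cos 2° + T_B cos 78.6° + T_C cos 234° = 0.
        ΣF_y = 733 sin 2° + T_B sin 78.6° + T_C sin 234° = 0.
The known terms sum to (732.6, 25.58) N, so 0.1977 T_B − 0.5878 T_C = -732.6 and 0.9803 T_B − 0.8090 T_C = -25.58.
Solving simultaneously: T_B = 1388 N, T_C = 1713 N.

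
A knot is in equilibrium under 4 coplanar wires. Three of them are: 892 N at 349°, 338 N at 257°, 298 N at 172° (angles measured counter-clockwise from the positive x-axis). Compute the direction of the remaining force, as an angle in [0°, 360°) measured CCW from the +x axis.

Sum the known components: ΣF_x = 504.5 N, ΣF_y = -458.1 N.
For equilibrium the remaining force must supply (−ΣF_x, −ΣF_y) = (-504.5, 458.1) N.
Magnitude = √((-504.5)² + (458.1)²) = 681.4 N; direction = atan2(458.1, -504.5) = 137.8°.

θ ≈ 138°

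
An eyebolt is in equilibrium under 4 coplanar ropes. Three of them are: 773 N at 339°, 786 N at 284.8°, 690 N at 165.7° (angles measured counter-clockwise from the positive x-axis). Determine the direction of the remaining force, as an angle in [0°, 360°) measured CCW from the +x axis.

θ ≈ 106°

Sum the known components: ΣF_x = 253.8 N, ΣF_y = -866.5 N.
For equilibrium the remaining force must supply (−ΣF_x, −ΣF_y) = (-253.8, 866.5) N.
Magnitude = √((-253.8)² + (866.5)²) = 902.9 N; direction = atan2(866.5, -253.8) = 106.3°.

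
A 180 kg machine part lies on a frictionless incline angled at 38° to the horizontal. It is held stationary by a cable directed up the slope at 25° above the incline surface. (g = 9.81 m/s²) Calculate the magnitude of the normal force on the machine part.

Take axes along and perpendicular to the incline. Weight components: W sin 38° = 1087 N down-slope, W cos 38° = 1391 N into the surface.
Along incline: T cos 25° = W sin 38° → T = 1200 N.
Perpendicular: N = W cos 38° − T sin 25° = 884.5 N.

N ≈ 885 N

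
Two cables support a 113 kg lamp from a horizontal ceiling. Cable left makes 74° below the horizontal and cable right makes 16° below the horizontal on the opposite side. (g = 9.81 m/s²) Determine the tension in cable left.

Weight W = 113 × 9.81 = 1109 N acts straight down.
Horizontal: T_left cos 74° = T_right cos 16°  →  T_right = 0.2867 T_left.
Vertical: T_left sin 74° + T_right sin 16° = 1109.
Substituting the horizontal relation into the vertical equation gives 1.04 T_left = 1109, so T_left = 1066 N.

T_left ≈ 1070 N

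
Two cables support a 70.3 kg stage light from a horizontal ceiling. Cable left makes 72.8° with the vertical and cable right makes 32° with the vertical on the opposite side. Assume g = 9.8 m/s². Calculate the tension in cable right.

Angles from the horizontal: cable left is 90° − 72.8° = 17.2°, cable right is 90° − 32° = 58°.
Weight W = 70.3 × 9.8 = 688.9 N acts straight down.
Horizontal: T_left cos 17.2° = T_right cos 58°  →  T_left = 0.5547 T_right.
Vertical: T_left sin 17.2° + T_right sin 58° = 688.9.
Substituting the horizontal relation into the vertical equation gives 1.012 T_right = 688.9, so T_right = 680.7 N.

T_right ≈ 681 N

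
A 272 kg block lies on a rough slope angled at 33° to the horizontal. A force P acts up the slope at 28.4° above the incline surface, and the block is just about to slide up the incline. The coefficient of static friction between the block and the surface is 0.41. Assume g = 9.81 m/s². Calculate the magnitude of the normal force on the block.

On the verge of sliding up the incline, friction equals μN and acts down the slope.
Perpendicular: N + P sin 28.4° = W cos 33° = 2238 N.
Along incline: P cos 28.4° = W sin 33° + μN  with W sin 33° = 1453 N.
Solving the pair for P and N: P = 2206 N, N = 1189 N (and f = μN = 487.3 N).

N ≈ 1190 N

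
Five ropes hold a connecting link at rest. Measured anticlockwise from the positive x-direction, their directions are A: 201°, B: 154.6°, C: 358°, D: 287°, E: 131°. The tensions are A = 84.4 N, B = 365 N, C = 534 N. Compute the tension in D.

T_D ≈ 406 N

Resolve: ΣF_x = 84.4 cos 201° + 365 cos 154.6° + 534 cos 358° + T_D cos 287° + T_E cos 131° = 0.
        ΣF_y = 84.4 sin 201° + 365 sin 154.6° + 534 sin 358° + T_D sin 287° + T_E sin 131° = 0.
The known terms sum to (125.2, 107.7) N, so 0.2924 T_D − 0.6561 T_E = -125.2 and -0.9563 T_D + 0.7547 T_E = -107.7.
Solving simultaneously: T_D = 405.9 N, T_E = 371.7 N.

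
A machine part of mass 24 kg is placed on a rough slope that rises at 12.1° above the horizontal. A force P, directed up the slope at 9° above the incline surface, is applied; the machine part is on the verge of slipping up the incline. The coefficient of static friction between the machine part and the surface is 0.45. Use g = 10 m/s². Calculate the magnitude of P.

On the verge of sliding up the incline, friction equals μN and acts down the slope.
Perpendicular: N + P sin 9° = W cos 12.1° = 234.7 N.
Along incline: P cos 9° = W sin 12.1° + μN  with W sin 12.1° = 50.31 N.
Solving the pair for P and N: P = 147.4 N, N = 211.6 N (and f = μN = 95.23 N).

P ≈ 147 N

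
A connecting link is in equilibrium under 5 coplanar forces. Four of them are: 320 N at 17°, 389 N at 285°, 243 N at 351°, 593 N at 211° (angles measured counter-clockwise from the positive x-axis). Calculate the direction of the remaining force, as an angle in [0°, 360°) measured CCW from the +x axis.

Sum the known components: ΣF_x = 138.4 N, ΣF_y = -625.6 N.
For equilibrium the remaining force must supply (−ΣF_x, −ΣF_y) = (-138.4, 625.6) N.
Magnitude = √((-138.4)² + (625.6)²) = 640.7 N; direction = atan2(625.6, -138.4) = 102.5°.

θ ≈ 102°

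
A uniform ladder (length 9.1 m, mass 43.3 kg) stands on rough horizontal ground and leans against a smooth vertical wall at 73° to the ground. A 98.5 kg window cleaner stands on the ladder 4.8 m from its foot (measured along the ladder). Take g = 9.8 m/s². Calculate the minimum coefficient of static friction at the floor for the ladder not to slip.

ΣF_y = 0: N_floor = 43.3×9.8 + 98.5×9.8 = 1389.6 N.
Torques about the foot: N_wall · 9.1 sin 73° = 43.3×9.8×4.55 cos 73° + 98.5×9.8×4.8 cos 73° → N_wall = 220.54 N.
ΣF_x = 0: f_floor = N_wall = 220.54 N.
μ_min = f_floor / N_floor = 220.54 / 1389.6 = 0.1587.

μ_min ≈ 0.159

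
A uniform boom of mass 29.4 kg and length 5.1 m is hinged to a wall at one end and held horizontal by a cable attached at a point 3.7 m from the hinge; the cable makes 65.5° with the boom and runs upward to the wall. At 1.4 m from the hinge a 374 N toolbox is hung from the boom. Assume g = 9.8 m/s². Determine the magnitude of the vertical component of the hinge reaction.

|H_y| ≈ 322 N

Take torques about the hinge: T sin 65.5° · 3.7 = 29.4×9.8×2.55 + 374×1.4 = 1258.3 N·m.
So T = 1258.3 / (0.9100 × 3.7) = 373.73 N.
ΣF_y = 0: H_y = (29.4×9.8 + 374) − T sin 65.5° = 662.12 − 340.08 = 322.04 N.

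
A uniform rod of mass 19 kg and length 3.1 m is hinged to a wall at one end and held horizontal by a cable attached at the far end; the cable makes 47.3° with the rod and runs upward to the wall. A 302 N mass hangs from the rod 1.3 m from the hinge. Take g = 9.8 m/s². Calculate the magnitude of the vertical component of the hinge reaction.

|H_y| ≈ 268 N

Take torques about the hinge: T sin 47.3° · 3.1 = 19×9.8×1.55 + 302×1.3 = 681.21 N·m.
So T = 681.21 / (0.7349 × 3.1) = 299.01 N.
ΣF_y = 0: H_y = (19×9.8 + 302) − T sin 47.3° = 488.2 − 219.75 = 268.45 N.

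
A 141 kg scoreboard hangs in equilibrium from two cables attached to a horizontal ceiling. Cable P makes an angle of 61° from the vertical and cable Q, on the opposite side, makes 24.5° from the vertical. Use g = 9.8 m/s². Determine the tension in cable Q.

Angles from the horizontal: cable P is 90° − 61° = 29°, cable Q is 90° − 24.5° = 65.5°.
Weight W = 141 × 9.8 = 1382 N acts straight down.
Horizontal: T_P cos 29° = T_Q cos 65.5°  →  T_P = 0.4741 T_Q.
Vertical: T_P sin 29° + T_Q sin 65.5° = 1382.
Substituting the horizontal relation into the vertical equation gives 1.14 T_Q = 1382, so T_Q = 1212 N.

T_Q ≈ 1210 N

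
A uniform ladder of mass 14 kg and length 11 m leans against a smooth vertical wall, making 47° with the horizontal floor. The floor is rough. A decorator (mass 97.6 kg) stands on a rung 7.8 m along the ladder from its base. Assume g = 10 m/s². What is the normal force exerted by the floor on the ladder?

ΣF_y = 0: N_floor = 14×10 + 97.6×10 = 1116 N.

N_floor ≈ 1120 N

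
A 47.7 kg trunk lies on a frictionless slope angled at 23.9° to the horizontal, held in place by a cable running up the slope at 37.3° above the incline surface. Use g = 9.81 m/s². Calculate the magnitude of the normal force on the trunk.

N ≈ 283 N

Take axes along and perpendicular to the incline. Weight components: W sin 23.9° = 189.6 N down-slope, W cos 23.9° = 427.8 N into the surface.
Along incline: T cos 37.3° = W sin 23.9° → T = 238.3 N.
Perpendicular: N = W cos 23.9° − T sin 37.3° = 283.4 N.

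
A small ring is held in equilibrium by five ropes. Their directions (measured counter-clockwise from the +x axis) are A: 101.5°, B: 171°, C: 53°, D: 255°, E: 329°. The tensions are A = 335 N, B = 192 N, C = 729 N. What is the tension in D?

Resolve: ΣF_x = 335 cos 101.5° + 192 cos 171° + 729 cos 53° + T_D cos 255° + T_E cos 329° = 0.
        ΣF_y = 335 sin 101.5° + 192 sin 171° + 729 sin 53° + T_D sin 255° + T_E sin 329° = 0.
The known terms sum to (182.3, 940.5) N, so -0.2588 T_D + 0.8572 T_E = -182.3 and -0.9659 T_D − 0.5150 T_E = -940.5.
Solving simultaneously: T_D = 936.3 N, T_E = 70.05 N.

T_D ≈ 936 N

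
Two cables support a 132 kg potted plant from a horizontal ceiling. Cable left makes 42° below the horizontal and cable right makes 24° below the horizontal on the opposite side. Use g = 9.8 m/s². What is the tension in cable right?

T_right ≈ 1050 N

Weight W = 132 × 9.8 = 1294 N acts straight down.
Horizontal: T_left cos 42° = T_right cos 24°  →  T_left = 1.229 T_right.
Vertical: T_left sin 42° + T_right sin 24° = 1294.
Substituting the horizontal relation into the vertical equation gives 1.229 T_right = 1294, so T_right = 1052 N.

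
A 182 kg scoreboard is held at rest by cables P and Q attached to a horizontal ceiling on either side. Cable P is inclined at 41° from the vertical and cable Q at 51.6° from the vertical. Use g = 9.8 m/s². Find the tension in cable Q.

Angles from the horizontal: cable P is 90° − 41° = 49°, cable Q is 90° − 51.6° = 38.4°.
Weight W = 182 × 9.8 = 1784 N acts straight down.
Horizontal: T_P cos 49° = T_Q cos 38.4°  →  T_P = 1.195 T_Q.
Vertical: T_P sin 49° + T_Q sin 38.4° = 1784.
Substituting the horizontal relation into the vertical equation gives 1.523 T_Q = 1784, so T_Q = 1171 N.

T_Q ≈ 1170 N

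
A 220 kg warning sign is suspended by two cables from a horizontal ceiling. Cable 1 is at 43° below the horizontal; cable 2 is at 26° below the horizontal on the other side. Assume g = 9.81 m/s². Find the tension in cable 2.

Weight W = 220 × 9.81 = 2158 N acts straight down.
Horizontal: T_1 cos 43° = T_2 cos 26°  →  T_1 = 1.229 T_2.
Vertical: T_1 sin 43° + T_2 sin 26° = 2158.
Substituting the horizontal relation into the vertical equation gives 1.277 T_2 = 2158, so T_2 = 1691 N.

T_2 ≈ 1690 N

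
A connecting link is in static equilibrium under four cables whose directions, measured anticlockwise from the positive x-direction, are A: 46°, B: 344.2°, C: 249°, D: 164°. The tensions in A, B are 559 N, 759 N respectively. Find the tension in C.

T_C ≈ 498 N

Resolve: ΣF_x = 559 cos 46° + 759 cos 344.2° + T_C cos 249° + T_D cos 164° = 0.
        ΣF_y = 559 sin 46° + 759 sin 344.2° + T_C sin 249° + T_D sin 164° = 0.
The known terms sum to (1119, 195.5) N, so -0.3584 T_C − 0.9613 T_D = -1119 and -0.9336 T_C + 0.2756 T_D = -195.5.
Solving simultaneously: T_C = 498.1 N, T_D = 978 N.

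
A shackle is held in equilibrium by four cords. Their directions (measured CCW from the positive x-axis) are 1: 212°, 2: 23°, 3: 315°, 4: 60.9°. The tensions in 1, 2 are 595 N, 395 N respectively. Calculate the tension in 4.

Resolve: ΣF_x = 595 cos 212° + 395 cos 23° + T_3 cos 315° + T_4 cos 60.9° = 0.
        ΣF_y = 595 sin 212° + 395 sin 23° + T_3 sin 315° + T_4 sin 60.9° = 0.
The known terms sum to (-141, -161) N, so 0.7071 T_3 + 0.4863 T_4 = 141 and -0.7071 T_3 + 0.8738 T_4 = 161.
Solving simultaneously: T_3 = 46.70 N, T_4 = 222 N.

T_4 ≈ 222 N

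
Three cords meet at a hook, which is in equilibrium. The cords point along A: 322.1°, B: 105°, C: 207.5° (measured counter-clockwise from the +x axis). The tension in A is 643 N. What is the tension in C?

T_C ≈ 397 N

Resolve: ΣF_x = 643 cos 322.1° + T_B cos 105° + T_C cos 207.5° = 0.
        ΣF_y = 643 sin 322.1° + T_B sin 105° + T_C sin 207.5° = 0.
The known terms sum to (507.4, -395) N, so -0.2588 T_B − 0.8870 T_C = -507.4 and 0.9659 T_B − 0.4617 T_C = 395.
Solving simultaneously: T_B = 598.8 N, T_C = 397.3 N.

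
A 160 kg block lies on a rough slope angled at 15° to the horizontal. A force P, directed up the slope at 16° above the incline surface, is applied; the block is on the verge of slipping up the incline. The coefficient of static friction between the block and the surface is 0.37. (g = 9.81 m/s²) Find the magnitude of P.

On the verge of sliding up the incline, friction equals μN and acts down the slope.
Perpendicular: N + P sin 16° = W cos 15° = 1516 N.
Along incline: P cos 16° = W sin 15° + μN  with W sin 15° = 406.2 N.
Solving the pair for P and N: P = 909.7 N, N = 1265 N (and f = μN = 468.2 N).

P ≈ 910 N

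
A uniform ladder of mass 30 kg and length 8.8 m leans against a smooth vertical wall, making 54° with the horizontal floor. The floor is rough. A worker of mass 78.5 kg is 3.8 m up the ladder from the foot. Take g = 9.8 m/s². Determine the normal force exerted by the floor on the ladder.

ΣF_y = 0: N_floor = 30×9.8 + 78.5×9.8 = 1063.3 N.

N_floor ≈ 1060 N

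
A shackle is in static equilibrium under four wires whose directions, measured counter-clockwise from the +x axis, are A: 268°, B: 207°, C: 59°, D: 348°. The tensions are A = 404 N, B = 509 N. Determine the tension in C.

T_C ≈ 760 N

Resolve: ΣF_x = 404 cos 268° + 509 cos 207° + T_C cos 59° + T_D cos 348° = 0.
        ΣF_y = 404 sin 268° + 509 sin 207° + T_C sin 59° + T_D sin 348° = 0.
The known terms sum to (-467.6, -634.8) N, so 0.5150 T_C + 0.9781 T_D = 467.6 and 0.8572 T_C − 0.2079 T_D = 634.8.
Solving simultaneously: T_C = 759.6 N, T_D = 78.12 N.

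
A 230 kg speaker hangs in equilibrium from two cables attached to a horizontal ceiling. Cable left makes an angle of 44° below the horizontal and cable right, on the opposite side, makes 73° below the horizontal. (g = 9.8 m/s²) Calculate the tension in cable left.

T_left ≈ 740 N

Weight W = 230 × 9.8 = 2254 N acts straight down.
Horizontal: T_left cos 44° = T_right cos 73°  →  T_right = 2.46 T_left.
Vertical: T_left sin 44° + T_right sin 73° = 2254.
Substituting the horizontal relation into the vertical equation gives 3.048 T_left = 2254, so T_left = 739.6 N.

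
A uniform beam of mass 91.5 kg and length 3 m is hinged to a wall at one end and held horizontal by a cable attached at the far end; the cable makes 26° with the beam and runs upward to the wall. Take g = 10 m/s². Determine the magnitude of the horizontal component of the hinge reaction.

H_x ≈ 938 N

Take torques about the hinge: T sin 26° · 3 = 91.5×10×1.5 = 1372.5 N·m.
So T = 1372.5 / (0.4384 × 3) = 1043.6 N.
ΣF_x = 0: H_x = T cos 26° = 938.01 N.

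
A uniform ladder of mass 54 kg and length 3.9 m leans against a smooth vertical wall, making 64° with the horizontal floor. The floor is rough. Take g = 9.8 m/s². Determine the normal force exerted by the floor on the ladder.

ΣF_y = 0: N_floor = 54×9.8 = 529.2 N.

N_floor ≈ 529 N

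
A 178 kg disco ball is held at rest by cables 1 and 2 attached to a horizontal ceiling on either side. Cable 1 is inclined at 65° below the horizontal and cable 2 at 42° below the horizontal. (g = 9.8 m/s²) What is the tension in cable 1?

Weight W = 178 × 9.8 = 1744 N acts straight down.
Horizontal: T_1 cos 65° = T_2 cos 42°  →  T_2 = 0.5687 T_1.
Vertical: T_1 sin 65° + T_2 sin 42° = 1744.
Substituting the horizontal relation into the vertical equation gives 1.287 T_1 = 1744, so T_1 = 1356 N.

T_1 ≈ 1360 N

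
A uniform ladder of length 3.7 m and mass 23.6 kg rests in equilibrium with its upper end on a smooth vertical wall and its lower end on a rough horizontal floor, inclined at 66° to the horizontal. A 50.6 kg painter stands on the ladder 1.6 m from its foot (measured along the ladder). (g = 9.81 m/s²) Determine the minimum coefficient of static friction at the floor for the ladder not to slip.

ΣF_y = 0: N_floor = 23.6×9.81 + 50.6×9.81 = 727.9 N.
Torques about the foot: N_wall · 3.7 sin 66° = 23.6×9.81×1.85 cos 66° + 50.6×9.81×1.6 cos 66° → N_wall = 147.11 N.
ΣF_x = 0: f_floor = N_wall = 147.11 N.
μ_min = f_floor / N_floor = 147.11 / 727.9 = 0.2021.

μ_min ≈ 0.202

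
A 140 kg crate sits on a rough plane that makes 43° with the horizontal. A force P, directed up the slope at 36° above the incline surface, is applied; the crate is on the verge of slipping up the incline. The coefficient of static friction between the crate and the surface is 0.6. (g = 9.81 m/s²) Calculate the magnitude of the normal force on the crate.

On the verge of sliding up the incline, friction equals μN and acts down the slope.
Perpendicular: N + P sin 36° = W cos 43° = 1004 N.
Along incline: P cos 36° = W sin 43° + μN  with W sin 43° = 936.7 N.
Solving the pair for P and N: P = 1325 N, N = 225.6 N (and f = μN = 135.3 N).

N ≈ 226 N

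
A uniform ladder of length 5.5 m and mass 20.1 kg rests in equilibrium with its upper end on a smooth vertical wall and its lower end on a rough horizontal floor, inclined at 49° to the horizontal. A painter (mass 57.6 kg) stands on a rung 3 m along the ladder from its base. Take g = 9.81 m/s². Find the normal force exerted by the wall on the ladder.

N_wall ≈ 354 N

Torques about the foot: N_wall · 5.5 sin 49° = 20.1×9.81×2.75 cos 49° + 57.6×9.81×3 cos 49° → N_wall = 353.63 N.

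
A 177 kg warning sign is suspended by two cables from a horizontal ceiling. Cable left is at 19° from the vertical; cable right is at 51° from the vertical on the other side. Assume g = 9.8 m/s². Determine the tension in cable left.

Angles from the horizontal: cable left is 90° − 19° = 71°, cable right is 90° − 51° = 39°.
Weight W = 177 × 9.8 = 1735 N acts straight down.
Horizontal: T_left cos 71° = T_right cos 39°  →  T_right = 0.4189 T_left.
Vertical: T_left sin 71° + T_right sin 39° = 1735.
Substituting the horizontal relation into the vertical equation gives 1.209 T_left = 1735, so T_left = 1435 N.

T_left ≈ 1430 N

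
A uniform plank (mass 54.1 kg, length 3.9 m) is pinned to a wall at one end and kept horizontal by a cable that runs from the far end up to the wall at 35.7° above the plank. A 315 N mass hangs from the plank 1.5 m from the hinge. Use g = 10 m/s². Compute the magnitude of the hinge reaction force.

Take torques about the hinge: T sin 35.7° · 3.9 = 54.1×10×1.95 + 315×1.5 = 1527.5 N·m.
So T = 1527.5 / (0.5835 × 3.9) = 671.17 N.
ΣF_x = 0: H_x = T cos 35.7° = 545.04 N.
ΣF_y = 0: H_y = (54.1×10 + 315) − T sin 35.7° = 856 − 391.65 = 464.35 N.
|H| = √(H_x² + H_y²) = √((545.04)² + (464.35)²) = 716.02 N.

|H| ≈ 716 N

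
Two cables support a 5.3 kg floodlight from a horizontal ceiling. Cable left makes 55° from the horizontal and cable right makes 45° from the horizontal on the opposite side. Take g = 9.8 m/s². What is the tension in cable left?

T_left ≈ 37.3 N

Weight W = 5.3 × 9.8 = 51.94 N acts straight down.
Horizontal: T_left cos 55° = T_right cos 45°  →  T_right = 0.8112 T_left.
Vertical: T_left sin 55° + T_right sin 45° = 51.94.
Substituting the horizontal relation into the vertical equation gives 1.393 T_left = 51.94, so T_left = 37.29 N.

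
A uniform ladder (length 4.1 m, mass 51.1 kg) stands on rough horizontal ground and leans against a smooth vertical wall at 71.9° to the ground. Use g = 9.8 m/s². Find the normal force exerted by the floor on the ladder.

ΣF_y = 0: N_floor = 51.1×9.8 = 500.78 N.

N_floor ≈ 501 N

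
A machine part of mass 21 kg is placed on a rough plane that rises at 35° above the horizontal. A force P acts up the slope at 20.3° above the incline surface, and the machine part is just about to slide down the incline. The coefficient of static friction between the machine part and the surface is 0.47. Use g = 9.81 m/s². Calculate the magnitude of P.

P ≈ 50.1 N

On the verge of sliding down the incline, friction equals μN and acts up the slope.
Perpendicular: N + P sin 20.3° = W cos 35° = 168.8 N.
Along incline: P cos 20.3° + μN = W sin 35° with W sin 35° = 118.2 N.
Solving the pair for P and N: P = 50.14 N, N = 151.4 N (and f = μN = 71.14 N).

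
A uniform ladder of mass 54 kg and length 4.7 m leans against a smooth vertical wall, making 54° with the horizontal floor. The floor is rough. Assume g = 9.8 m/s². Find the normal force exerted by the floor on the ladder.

ΣF_y = 0: N_floor = 54×9.8 = 529.2 N.

N_floor ≈ 529 N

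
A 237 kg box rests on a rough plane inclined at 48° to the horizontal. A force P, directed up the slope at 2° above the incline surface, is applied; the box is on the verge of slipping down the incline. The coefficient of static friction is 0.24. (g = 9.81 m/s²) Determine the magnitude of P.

On the verge of sliding down the incline, friction equals μN and acts up the slope.
Perpendicular: N + P sin 2° = W cos 48° = 1556 N.
Along incline: P cos 2° + μN = W sin 48° with W sin 48° = 1728 N.
Solving the pair for P and N: P = 1367 N, N = 1508 N (and f = μN = 361.9 N).

P ≈ 1370 N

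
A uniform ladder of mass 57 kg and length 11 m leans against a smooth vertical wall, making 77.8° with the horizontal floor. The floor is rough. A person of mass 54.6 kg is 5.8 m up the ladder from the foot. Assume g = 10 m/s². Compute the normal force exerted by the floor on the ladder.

N_floor ≈ 1120 N

ΣF_y = 0: N_floor = 57×10 + 54.6×10 = 1116 N.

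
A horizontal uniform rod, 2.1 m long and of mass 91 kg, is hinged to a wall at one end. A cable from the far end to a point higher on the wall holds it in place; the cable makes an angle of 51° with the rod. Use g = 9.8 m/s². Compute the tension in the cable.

Take torques about the hinge: T sin 51° · 2.1 = 91×9.8×1.05 = 936.39 N·m.
So T = 936.39 / (0.7771 × 2.1) = 573.77 N.

T ≈ 574 N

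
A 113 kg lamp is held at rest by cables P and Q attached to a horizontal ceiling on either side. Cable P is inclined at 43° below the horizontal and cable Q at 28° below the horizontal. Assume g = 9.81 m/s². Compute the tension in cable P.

T_P ≈ 1040 N

Weight W = 113 × 9.81 = 1109 N acts straight down.
Horizontal: T_P cos 43° = T_Q cos 28°  →  T_Q = 0.8283 T_P.
Vertical: T_P sin 43° + T_Q sin 28° = 1109.
Substituting the horizontal relation into the vertical equation gives 1.071 T_P = 1109, so T_P = 1035 N.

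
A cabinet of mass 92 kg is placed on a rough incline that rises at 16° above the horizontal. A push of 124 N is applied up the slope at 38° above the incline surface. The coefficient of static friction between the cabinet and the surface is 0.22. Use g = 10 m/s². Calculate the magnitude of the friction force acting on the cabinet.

f ≈ 156 N

Axes along / perpendicular to the incline. W sin 16° = 253.6 N down-slope; W cos 16° = 884.4 N into the surface.
Perpendicular: N = W cos 16° − P sin 38° = 884.4 − 76.34 = 808 N.
Along incline: P cos 38° + f = W sin 16° (friction acts up-slope) → f = 253.6 − 97.71 = 155.9 N.
|f| = 155.9 N ≤ μN = 177.8 N, so the cabinet is indeed static.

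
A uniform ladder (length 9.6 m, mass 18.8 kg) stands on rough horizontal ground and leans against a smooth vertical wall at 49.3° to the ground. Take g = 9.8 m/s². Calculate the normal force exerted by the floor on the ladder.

ΣF_y = 0: N_floor = 18.8×9.8 = 184.24 N.

N_floor ≈ 184 N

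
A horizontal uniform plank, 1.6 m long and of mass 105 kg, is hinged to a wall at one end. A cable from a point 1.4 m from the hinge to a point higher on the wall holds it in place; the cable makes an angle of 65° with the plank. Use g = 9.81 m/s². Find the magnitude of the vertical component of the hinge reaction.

Take torques about the hinge: T sin 65° · 1.4 = 105×9.81×0.8 = 824.04 N·m.
So T = 824.04 / (0.9063 × 1.4) = 649.45 N.
ΣF_y = 0: H_y = (105×9.81) − T sin 65° = 1030 − 588.6 = 441.45 N.

|H_y| ≈ 441 N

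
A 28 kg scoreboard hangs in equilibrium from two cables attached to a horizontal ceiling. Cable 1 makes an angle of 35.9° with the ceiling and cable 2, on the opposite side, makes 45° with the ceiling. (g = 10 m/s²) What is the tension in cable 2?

Weight W = 28 × 10 = 280 N acts straight down.
Horizontal: T_1 cos 35.9° = T_2 cos 45°  →  T_1 = 0.8729 T_2.
Vertical: T_1 sin 35.9° + T_2 sin 45° = 280.
Substituting the horizontal relation into the vertical equation gives 1.219 T_2 = 280, so T_2 = 229.7 N.

T_2 ≈ 230 N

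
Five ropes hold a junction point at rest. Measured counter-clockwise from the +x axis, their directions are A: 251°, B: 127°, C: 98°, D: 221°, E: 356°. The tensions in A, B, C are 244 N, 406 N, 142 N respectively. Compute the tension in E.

Resolve: ΣF_x = 244 cos 251° + 406 cos 127° + 142 cos 98° + T_D cos 221° + T_E cos 356° = 0.
        ΣF_y = 244 sin 251° + 406 sin 127° + 142 sin 98° + T_D sin 221° + T_E sin 356° = 0.
The known terms sum to (-343.5, 234.2) N, so -0.7547 T_D + 0.9976 T_E = 343.5 and -0.6561 T_D − 0.0698 T_E = -234.2.
Solving simultaneously: T_D = 296.5 N, T_E = 568.7 N.

T_E ≈ 569 N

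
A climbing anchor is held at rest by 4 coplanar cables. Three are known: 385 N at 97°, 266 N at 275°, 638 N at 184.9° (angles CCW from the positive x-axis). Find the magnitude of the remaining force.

Sum the known components: ΣF_x = -659.4 N, ΣF_y = 62.65 N.
For equilibrium the remaining force must supply (−ΣF_x, −ΣF_y) = (659.4, -62.65) N.
Magnitude = √((659.4)² + (-62.65)²) = 662.4 N; direction = atan2(-62.65, 659.4) = 354.6°.

F ≈ 662 N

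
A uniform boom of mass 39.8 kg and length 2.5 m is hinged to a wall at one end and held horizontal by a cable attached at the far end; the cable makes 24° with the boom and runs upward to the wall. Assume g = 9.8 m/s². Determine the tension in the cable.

T ≈ 479 N

Take torques about the hinge: T sin 24° · 2.5 = 39.8×9.8×1.25 = 487.55 N·m.
So T = 487.55 / (0.4067 × 2.5) = 479.47 N.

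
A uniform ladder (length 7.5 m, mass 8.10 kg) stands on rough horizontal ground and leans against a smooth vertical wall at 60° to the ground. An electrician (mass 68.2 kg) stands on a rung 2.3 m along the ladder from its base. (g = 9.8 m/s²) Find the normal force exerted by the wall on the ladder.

Torques about the foot: N_wall · 7.5 sin 60° = 8.10×9.8×3.75 cos 60° + 68.2×9.8×2.3 cos 60° → N_wall = 141.25 N.

N_wall ≈ 141 N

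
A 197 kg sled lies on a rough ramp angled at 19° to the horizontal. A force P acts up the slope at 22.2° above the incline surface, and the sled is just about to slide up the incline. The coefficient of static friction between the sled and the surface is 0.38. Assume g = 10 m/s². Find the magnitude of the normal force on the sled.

N ≈ 1390 N

On the verge of sliding up the incline, friction equals μN and acts down the slope.
Perpendicular: N + P sin 22.2° = W cos 19° = 1863 N.
Along incline: P cos 22.2° = W sin 19° + μN  with W sin 19° = 641.4 N.
Solving the pair for P and N: P = 1262 N, N = 1386 N (and f = μN = 526.7 N).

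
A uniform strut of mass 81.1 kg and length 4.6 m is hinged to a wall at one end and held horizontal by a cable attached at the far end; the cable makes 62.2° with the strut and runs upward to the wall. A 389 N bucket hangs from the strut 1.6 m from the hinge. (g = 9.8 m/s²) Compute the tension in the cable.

Take torques about the hinge: T sin 62.2° · 4.6 = 81.1×9.8×2.3 + 389×1.6 = 2450.4 N·m.
So T = 2450.4 / (0.8846 × 4.6) = 602.2 N.

T ≈ 602 N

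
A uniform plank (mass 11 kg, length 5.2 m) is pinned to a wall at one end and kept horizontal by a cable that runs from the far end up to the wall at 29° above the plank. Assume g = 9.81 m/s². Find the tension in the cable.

Take torques about the hinge: T sin 29° · 5.2 = 11×9.81×2.6 = 280.57 N·m.
So T = 280.57 / (0.4848 × 5.2) = 111.29 N.

T ≈ 111 N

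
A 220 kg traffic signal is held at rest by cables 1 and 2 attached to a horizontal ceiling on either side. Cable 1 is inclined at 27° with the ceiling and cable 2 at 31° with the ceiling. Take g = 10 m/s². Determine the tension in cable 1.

T_1 ≈ 2220 N

Weight W = 220 × 10 = 2200 N acts straight down.
Horizontal: T_1 cos 27° = T_2 cos 31°  →  T_2 = 1.039 T_1.
Vertical: T_1 sin 27° + T_2 sin 31° = 2200.
Substituting the horizontal relation into the vertical equation gives 0.9894 T_1 = 2200, so T_1 = 2224 N.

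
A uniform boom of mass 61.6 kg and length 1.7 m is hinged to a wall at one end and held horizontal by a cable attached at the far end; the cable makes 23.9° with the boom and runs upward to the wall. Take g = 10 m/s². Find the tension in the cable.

T ≈ 760 N

Take torques about the hinge: T sin 23.9° · 1.7 = 61.6×10×0.85 = 523.6 N·m.
So T = 523.6 / (0.4051 × 1.7) = 760.23 N.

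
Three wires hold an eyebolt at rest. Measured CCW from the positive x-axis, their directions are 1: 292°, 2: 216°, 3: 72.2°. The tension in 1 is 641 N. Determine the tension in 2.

T_2 ≈ 695 N

Resolve: ΣF_x = 641 cos 292° + T_2 cos 216° + T_3 cos 72.2° = 0.
        ΣF_y = 641 sin 292° + T_2 sin 216° + T_3 sin 72.2° = 0.
The known terms sum to (240.1, -594.3) N, so -0.8090 T_2 + 0.3057 T_3 = -240.1 and -0.5878 T_2 + 0.9521 T_3 = 594.3.
Solving simultaneously: T_2 = 694.7 N, T_3 = 1053 N.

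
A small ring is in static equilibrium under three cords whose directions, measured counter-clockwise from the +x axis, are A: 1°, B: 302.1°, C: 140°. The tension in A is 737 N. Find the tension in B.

Resolve: ΣF_x = 737 cos 1° + T_B cos 302.1° + T_C cos 140° = 0.
        ΣF_y = 737 sin 1° + T_B sin 302.1° + T_C sin 140° = 0.
The known terms sum to (736.9, 12.86) N, so 0.5314 T_B − 0.7660 T_C = -736.9 and -0.8471 T_B + 0.6428 T_C = -12.86.
Solving simultaneously: T_B = 1573 N, T_C = 2053 N.

T_B ≈ 1570 N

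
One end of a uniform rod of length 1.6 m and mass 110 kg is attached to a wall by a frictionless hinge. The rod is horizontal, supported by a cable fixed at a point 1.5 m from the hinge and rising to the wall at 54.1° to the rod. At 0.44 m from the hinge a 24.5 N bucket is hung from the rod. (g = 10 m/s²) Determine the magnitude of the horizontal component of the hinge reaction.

Take torques about the hinge: T sin 54.1° · 1.5 = 110×10×0.8 + 24.5×0.44 = 890.78 N·m.
So T = 890.78 / (0.8100 × 1.5) = 733.11 N.
ΣF_x = 0: H_x = T cos 54.1° = 429.88 N.

H_x ≈ 430 N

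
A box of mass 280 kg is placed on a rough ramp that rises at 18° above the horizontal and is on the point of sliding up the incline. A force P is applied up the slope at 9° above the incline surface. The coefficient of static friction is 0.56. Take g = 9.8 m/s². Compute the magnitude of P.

On the verge of sliding up the incline, friction equals μN and acts down the slope.
Perpendicular: N + P sin 9° = W cos 18° = 2610 N.
Along incline: P cos 9° = W sin 18° + μN  with W sin 18° = 847.9 N.
Solving the pair for P and N: P = 2148 N, N = 2274 N (and f = μN = 1273 N).

P ≈ 2150 N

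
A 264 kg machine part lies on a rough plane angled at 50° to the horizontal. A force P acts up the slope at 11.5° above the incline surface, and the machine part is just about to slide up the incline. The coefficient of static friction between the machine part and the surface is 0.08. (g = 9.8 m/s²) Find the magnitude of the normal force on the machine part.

On the verge of sliding up the incline, friction equals μN and acts down the slope.
Perpendicular: N + P sin 11.5° = W cos 50° = 1663 N.
Along incline: P cos 11.5° = W sin 50° + μN  with W sin 50° = 1982 N.
Solving the pair for P and N: P = 2124 N, N = 1240 N (and f = μN = 99.17 N).

N ≈ 1240 N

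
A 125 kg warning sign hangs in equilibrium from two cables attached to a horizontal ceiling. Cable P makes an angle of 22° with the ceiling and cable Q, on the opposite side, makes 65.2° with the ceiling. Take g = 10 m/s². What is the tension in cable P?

T_P ≈ 525 N

Weight W = 125 × 10 = 1250 N acts straight down.
Horizontal: T_P cos 22° = T_Q cos 65.2°  →  T_Q = 2.21 T_P.
Vertical: T_P sin 22° + T_Q sin 65.2° = 1250.
Substituting the horizontal relation into the vertical equation gives 2.381 T_P = 1250, so T_P = 524.9 N.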